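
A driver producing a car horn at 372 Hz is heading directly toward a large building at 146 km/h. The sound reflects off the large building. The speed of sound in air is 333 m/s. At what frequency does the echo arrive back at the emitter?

475 Hz

146 km/h = 40.56 m/s.
The large building receives the sound from a moving source: f₁ = f₀ · v/(v − v_e) = 372 × 333/292.44 ≈ 424 Hz.
On the return leg the driver is a moving observer: f₂ = f₁ · (v + v_e)/v = 424 × 373.56/333 ≈ 475 Hz.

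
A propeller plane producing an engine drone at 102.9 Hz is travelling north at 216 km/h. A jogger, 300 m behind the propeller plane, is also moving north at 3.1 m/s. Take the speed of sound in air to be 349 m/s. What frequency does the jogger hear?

216 km/h = 60 m/s.
The jogger is behind, so the propeller plane is moving away from it while the jogger is moving toward the propeller plane.
General Doppler shift: f' = f · (v + v_o)/(v + v_s).
f' = 102.9 × (349 + 3.1)/(349 + 60) = 102.9 × 352.1/409 ≈ 89 Hz.

89 Hz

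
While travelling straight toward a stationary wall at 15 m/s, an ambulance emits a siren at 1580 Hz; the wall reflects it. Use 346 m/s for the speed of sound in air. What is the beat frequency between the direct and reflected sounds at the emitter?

The wall receives the sound from a moving source: f₁ = f₀ · v/(v − v_e) = 1580 × 346/331 ≈ 1651.6 Hz.
On the return leg the ambulance is a moving observer: f₂ = f₁ · (v + v_e)/v = 1651.6 × 361/346 ≈ 1723.2 Hz.
Equivalently f₂ = f₀ · (v + v_e)/(v − v_e).
Beat against the emitted tone: |f₂ − f₀| = 2v_e·f₀/(v − v_e) = 2 × 15 × 1580/331 ≈ 143 Hz.

143 Hz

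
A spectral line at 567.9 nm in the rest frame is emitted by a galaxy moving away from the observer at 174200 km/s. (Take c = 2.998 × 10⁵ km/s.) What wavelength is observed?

1103.2 nm

β = v/c = 174200/299800 = 0.5811.
Relativistic Doppler for wavelength: λ' = λ₀ · √((1 + β)/(1 − β)).
λ' = 567.9 × √(1.5811/0.4189) = 567.9 × 1.94265 ≈ 1103.2 nm.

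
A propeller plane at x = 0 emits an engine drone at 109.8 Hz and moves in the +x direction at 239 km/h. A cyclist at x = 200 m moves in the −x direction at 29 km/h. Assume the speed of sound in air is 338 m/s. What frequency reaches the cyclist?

140 Hz

239 km/h = 66.39 m/s; 29 km/h = 8.056 m/s.
The observer lies on the +x side, so the source is heading toward the observer and the observer is heading toward the source.
Both move, so f' = f · (v + v_o)/(v − v_s).
f' = 109.8 × (338 + 8.056)/(338 − 66.39) = 109.8 × 346.06/271.61 ≈ 140 Hz.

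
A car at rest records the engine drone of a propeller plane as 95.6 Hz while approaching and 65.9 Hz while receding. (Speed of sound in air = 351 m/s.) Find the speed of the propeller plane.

65 m/s

f₁/f₂ = (v + v_s)/(v − v_s), so v_s = v · (f₁ − f₂)/(f₁ + f₂).
v_s = 351 × (95.6 − 65.9)/(95.6 + 65.9) = 351 × 29.7/161.5 ≈ 65 m/s.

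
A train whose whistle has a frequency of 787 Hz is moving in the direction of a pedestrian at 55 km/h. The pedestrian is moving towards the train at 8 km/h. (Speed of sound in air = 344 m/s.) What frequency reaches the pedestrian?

829 Hz

55 km/h = 15.28 m/s; 8 km/h = 2.222 m/s.
Both move, so f' = f · (v + v_o)/(v − v_s).
f' = 787 × (344 + 2.222)/(344 − 15.28) = 787 × 346.22/328.72 ≈ 829 Hz.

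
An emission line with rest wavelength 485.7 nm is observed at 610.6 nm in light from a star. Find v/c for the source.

0.225

λ'/λ₀ = 1.2572 > 1 (redshift), so the source is receding.
λ'/λ₀ = √((1 + β)/(1 − β)) for a receding source ⇒ β = (r² − 1)/(r² + 1) with r = λ'/λ₀.
β = (1.5804 − 1)/(1.5804 + 1) ≈ 0.225.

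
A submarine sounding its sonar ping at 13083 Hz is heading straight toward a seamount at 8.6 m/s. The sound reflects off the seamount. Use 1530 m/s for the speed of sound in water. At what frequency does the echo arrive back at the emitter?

The seamount receives the sound from a moving source: f₁ = f₀ · v/(v − v_e) = 13083 × 1530/1521.4 ≈ 13157 Hz.
On the return leg the submarine is a moving observer: f₂ = f₁ · (v + v_e)/v = 13157 × 1538.6/1530 ≈ 13231 Hz.

13231 Hz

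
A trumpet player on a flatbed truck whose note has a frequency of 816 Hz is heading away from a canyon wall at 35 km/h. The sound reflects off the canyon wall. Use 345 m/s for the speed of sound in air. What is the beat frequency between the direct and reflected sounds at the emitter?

44.7 Hz

35 km/h = 9.722 m/s.
The canyon wall receives the sound from a moving source: f₁ = f₀ · v/(v + v_e) = 816 × 345/354.72 ≈ 793.6 Hz.
On the return leg the trumpet player on a flatbed truck is a moving observer: f₂ = f₁ · (v − v_e)/v = 793.6 × 335.28/345 ≈ 771.3 Hz.
Beat against the emitted tone: |f₂ − f₀| = 2v_e·f₀/(v + v_e) = 2 × 9.722 × 816/354.72 ≈ 44.7 Hz.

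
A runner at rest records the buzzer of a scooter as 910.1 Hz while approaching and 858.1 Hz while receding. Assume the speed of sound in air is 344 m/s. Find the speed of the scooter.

10.1 m/s

f₁/f₂ = (v + v_s)/(v − v_s), so v_s = v · (f₁ − f₂)/(f₁ + f₂).
v_s = 344 × (910.1 − 858.1)/(910.1 + 858.1) = 344 × 52.0/1768.2 ≈ 10.1 m/s.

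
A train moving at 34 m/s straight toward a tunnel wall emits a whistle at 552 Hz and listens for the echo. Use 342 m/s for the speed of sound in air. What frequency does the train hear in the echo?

674 Hz

The tunnel wall receives the sound from a moving source: f₁ = f₀ · v/(v − v_e) = 552 × 342/308 ≈ 613 Hz.
On the return leg the train is a moving observer: f₂ = f₁ · (v + v_e)/v = 613 × 376/342 ≈ 674 Hz.
Equivalently f₂ = f₀ · (v + v_e)/(v − v_e).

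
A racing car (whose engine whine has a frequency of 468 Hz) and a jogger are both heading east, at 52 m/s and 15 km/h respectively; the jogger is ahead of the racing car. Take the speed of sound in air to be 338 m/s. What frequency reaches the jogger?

546 Hz

15 km/h = 4.167 m/s.
The jogger is ahead, so the racing car is moving toward it while the jogger is moving away from the racing car.
With source approaching and observer receding, f' = f · (v − v_o)/(v − v_s).
f' = 468 × (338 − 4.167)/(338 − 52) = 468 × 333.83/286 ≈ 546 Hz.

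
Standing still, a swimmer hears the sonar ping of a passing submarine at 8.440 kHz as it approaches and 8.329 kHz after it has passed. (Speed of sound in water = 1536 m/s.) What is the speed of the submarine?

f₁/f₂ = (v + v_s)/(v − v_s), so v_s = v · (f₁ − f₂)/(f₁ + f₂).
v_s = 1536 × (8.440 − 8.329)/(8.440 + 8.329) = 1536 × 0.111/16.769 ≈ 10.2 m/s.

10.2 m/s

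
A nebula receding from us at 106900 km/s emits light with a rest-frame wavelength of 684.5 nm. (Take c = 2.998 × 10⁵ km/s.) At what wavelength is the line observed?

993.9 nm

β = v/c = 106900/299800 = 0.3566.
Relativistic Doppler for wavelength: λ' = λ₀ · √((1 + β)/(1 − β)).
λ' = 684.5 × √(1.3566/0.6434) = 684.5 × 1.45201 ≈ 993.9 nm.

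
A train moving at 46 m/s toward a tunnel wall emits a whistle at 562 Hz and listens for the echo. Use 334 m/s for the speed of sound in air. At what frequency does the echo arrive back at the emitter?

742 Hz

The tunnel wall receives the sound from a moving source: f₁ = f₀ · v/(v − v_e) = 562 × 334/288 ≈ 652 Hz.
On the return leg the train is a moving observer: f₂ = f₁ · (v + v_e)/v = 652 × 380/334 ≈ 742 Hz.
Equivalently f₂ = f₀ · (v + v_e)/(v − v_e).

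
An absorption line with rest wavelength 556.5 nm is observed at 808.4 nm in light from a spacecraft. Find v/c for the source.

0.357

λ'/λ₀ = 1.4527 > 1 (redshift), so the source is receding.
λ'/λ₀ = √((1 + β)/(1 − β)) for a receding source ⇒ β = (r² − 1)/(r² + 1) with r = λ'/λ₀.
β = (2.1102 − 1)/(2.1102 + 1) ≈ 0.357.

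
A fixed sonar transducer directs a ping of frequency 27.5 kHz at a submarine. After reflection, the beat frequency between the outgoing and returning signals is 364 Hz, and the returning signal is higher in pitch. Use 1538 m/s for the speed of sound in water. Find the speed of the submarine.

10.1 m/s

Double Doppler shift off a moving reflector: f₂ = f₀ · (v + u)/(v − u) (u > 0 toward emitter).
Returning signal is higher, so f₂ = f₀ + Δf = 27500 + 364 = 27864 Hz.
Rearranging, u = v · (f₂ − f₀)/(f₂ + f₀) = 1538 × 364/55364 ≈ 10.1 m/s.
So the submarine is moving at 10.1 m/s toward the emitter.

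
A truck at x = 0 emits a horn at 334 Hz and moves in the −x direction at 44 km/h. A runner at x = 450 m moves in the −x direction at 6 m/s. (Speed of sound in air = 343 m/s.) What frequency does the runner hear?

328 Hz

44 km/h = 12.22 m/s.
The observer lies on the +x side, so the source is heading away from the observer and the observer is heading toward the source.
Both move, so f' = f · (v + v_o)/(v + v_s).
f' = 334 × (343 + 6)/(343 + 12.22) = 334 × 349/355.22 ≈ 328 Hz.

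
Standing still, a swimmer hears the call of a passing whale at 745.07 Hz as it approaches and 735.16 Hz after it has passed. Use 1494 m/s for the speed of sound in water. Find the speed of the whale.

10.0 m/s

f₁/f₂ = (v + v_s)/(v − v_s), so v_s = v · (f₁ − f₂)/(f₁ + f₂).
v_s = 1494 × (745.07 − 735.16)/(745.07 + 735.16) = 1494 × 9.91/1480.23 ≈ 10.0 m/s.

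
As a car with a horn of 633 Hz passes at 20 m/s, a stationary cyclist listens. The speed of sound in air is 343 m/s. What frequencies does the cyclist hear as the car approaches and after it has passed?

672 Hz approaching; 598 Hz receding

Approaching: f₁ = f · v/(v − v_s) = 633 × 343/323 ≈ 672 Hz.
Receding: f₂ = f · v/(v + v_s) = 633 × 343/363 ≈ 598 Hz.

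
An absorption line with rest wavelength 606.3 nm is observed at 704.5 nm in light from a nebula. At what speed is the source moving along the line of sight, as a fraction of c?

λ'/λ₀ = 1.1620 > 1 (redshift), so the source is receding.
λ'/λ₀ = √((1 + β)/(1 − β)) for a receding source ⇒ β = (r² − 1)/(r² + 1) with r = λ'/λ₀.
β = (1.3502 − 1)/(1.3502 + 1) ≈ 0.149.

0.149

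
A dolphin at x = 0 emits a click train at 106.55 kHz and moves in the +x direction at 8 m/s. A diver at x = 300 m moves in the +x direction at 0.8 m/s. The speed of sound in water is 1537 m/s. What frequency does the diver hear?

The observer lies on the +x side, so the source is heading toward the observer and the observer is heading away from the source.
General Doppler shift: f' = f · (v − v_o)/(v − v_s).
f' = 106.55 × (1537 − 0.8)/(1537 − 8) = 106.55 × 1536.2/1529 ≈ 107.1 kHz.

107.1 kHz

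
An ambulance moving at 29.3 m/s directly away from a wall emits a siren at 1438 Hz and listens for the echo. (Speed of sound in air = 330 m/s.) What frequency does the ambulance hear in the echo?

The wall receives the sound from a moving source: f₁ = f₀ · v/(v + v_e) = 1438 × 330/359.3 ≈ 1321 Hz.
On the return leg the ambulance is a moving observer: f₂ = f₁ · (v − v_e)/v = 1321 × 300.7/330 ≈ 1203 Hz.

1203 Hz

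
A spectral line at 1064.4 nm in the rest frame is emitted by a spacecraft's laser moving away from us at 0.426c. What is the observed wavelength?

1677.7 nm

Relativistic Doppler for wavelength: λ' = λ₀ · √((1 + β)/(1 − β)).
λ' = 1064.4 × √(1.4260/0.5740) = 1064.4 × 1.57617 ≈ 1677.7 nm.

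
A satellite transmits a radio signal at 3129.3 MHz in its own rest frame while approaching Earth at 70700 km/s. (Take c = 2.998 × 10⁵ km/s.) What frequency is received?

3979.5 MHz

β = v/c = 70700/299800 = 0.2358.
Relativistic Doppler for frequency: f' = f₀ · √((1 + β)/(1 − β)).
f' = 3129.3 × √(1.2358/0.7642) = 3129.3 × 1.27169 ≈ 3979.5 MHz.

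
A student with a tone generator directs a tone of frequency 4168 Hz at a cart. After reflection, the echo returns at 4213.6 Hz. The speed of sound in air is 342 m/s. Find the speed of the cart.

1.86 m/s

Double Doppler shift off a moving reflector: f₂ = f₀ · (v + u)/(v − u) (u > 0 toward emitter).
Rearranging, u = v · (f₂ − f₀)/(f₂ + f₀) = 342 × 45.6/8381.6 ≈ 1.86 m/s.
So the cart is moving at 1.86 m/s toward the emitter.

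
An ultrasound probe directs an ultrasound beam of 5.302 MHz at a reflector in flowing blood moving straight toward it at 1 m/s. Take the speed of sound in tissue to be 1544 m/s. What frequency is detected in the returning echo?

The reflector in flowing blood first receives the wave as a moving observer: f₁ = f₀ · (v + u)/v = 5.302 × (1544 + 1)/1544 ≈ 5.305 MHz.
The reflection then acts as a moving source: f₂ = f₁ · v/(v − u) ≈ 5.309 MHz.

5.309 MHz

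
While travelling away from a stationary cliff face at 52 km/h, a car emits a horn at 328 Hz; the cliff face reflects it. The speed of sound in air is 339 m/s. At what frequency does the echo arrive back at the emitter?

52 km/h = 14.44 m/s.
The cliff face receives the sound from a moving source: f₁ = f₀ · v/(v + v_e) = 328 × 339/353.44 ≈ 315 Hz.
On the return leg the car is a moving observer: f₂ = f₁ · (v − v_e)/v = 315 × 324.56/339 ≈ 301 Hz.

301 Hz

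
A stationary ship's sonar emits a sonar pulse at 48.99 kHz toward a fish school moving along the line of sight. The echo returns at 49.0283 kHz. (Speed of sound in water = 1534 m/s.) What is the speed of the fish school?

Double Doppler shift off a moving reflector: f₂ = f₀ · (v + u)/(v − u) (u > 0 toward emitter).
Rearranging, u = v · (f₂ − f₀)/(f₂ + f₀) = 1534 × 0.0383/98.0183 ≈ 0.60 m/s.
So the fish school is moving at 0.60 m/s toward the emitter.

0.60 m/s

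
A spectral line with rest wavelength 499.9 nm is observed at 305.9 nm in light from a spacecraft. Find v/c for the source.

λ'/λ₀ = 0.6119 < 1 (blueshift), so the source is approaching.
λ'/λ₀ = √((1 − β)/(1 + β)) for an approaching source ⇒ β = (1 − r²)/(1 + r²) with r = λ'/λ₀.
β = (1 − 0.3744)/(1 + 0.3744) ≈ 0.455.

0.455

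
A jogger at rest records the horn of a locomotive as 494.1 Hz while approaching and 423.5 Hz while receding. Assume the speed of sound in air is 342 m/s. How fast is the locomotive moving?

26 m/s

f₁/f₂ = (v + v_s)/(v − v_s), so v_s = v · (f₁ − f₂)/(f₁ + f₂).
v_s = 342 × (494.1 − 423.5)/(494.1 + 423.5) = 342 × 70.6/917.6 ≈ 26 m/s.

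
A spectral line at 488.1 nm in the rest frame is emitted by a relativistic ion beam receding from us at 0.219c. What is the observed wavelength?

Relativistic Doppler for wavelength: λ' = λ₀ · √((1 + β)/(1 − β)).
λ' = 488.1 × √(1.2190/0.7810) = 488.1 × 1.24933 ≈ 609.8 nm.

609.8 nm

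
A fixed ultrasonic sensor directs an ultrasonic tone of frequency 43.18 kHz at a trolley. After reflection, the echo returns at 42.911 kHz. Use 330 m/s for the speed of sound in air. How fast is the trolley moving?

1.03 m/s

Double Doppler shift off a moving reflector: f₂ = f₀ · (v + u)/(v − u) (u > 0 toward emitter).
Rearranging, u = v · (f₂ − f₀)/(f₂ + f₀) = 330 × -0.269/86.091 ≈ -1.03 m/s.
So the trolley is moving at 1.03 m/s away from the emitter.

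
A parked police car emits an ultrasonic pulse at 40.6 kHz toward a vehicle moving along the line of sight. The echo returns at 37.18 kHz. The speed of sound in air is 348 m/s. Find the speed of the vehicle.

Double Doppler shift off a moving reflector: f₂ = f₀ · (v + u)/(v − u) (u > 0 toward emitter).
Rearranging, u = v · (f₂ − f₀)/(f₂ + f₀) = 348 × -3.42/77.78 ≈ -15.3 m/s.
So the vehicle is moving at 15.3 m/s away from the emitter.

15.3 m/s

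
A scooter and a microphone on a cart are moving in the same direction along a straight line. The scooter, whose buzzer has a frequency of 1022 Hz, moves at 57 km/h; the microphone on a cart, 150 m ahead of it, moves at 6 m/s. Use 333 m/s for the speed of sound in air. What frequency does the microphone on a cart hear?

1054 Hz

57 km/h = 15.83 m/s.
The microphone on a cart is ahead, so the scooter is moving toward it while the microphone on a cart is moving away from the scooter.
General Doppler shift: f' = f · (v − v_o)/(v − v_s).
f' = 1022 × (333 − 6)/(333 − 15.83) = 1022 × 327/317.17 ≈ 1054 Hz.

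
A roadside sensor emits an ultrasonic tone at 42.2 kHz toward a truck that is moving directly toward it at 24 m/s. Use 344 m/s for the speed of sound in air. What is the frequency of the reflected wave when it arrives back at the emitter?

48.5 kHz

At the truck (a moving observer), f₁ = f₀ · (v + u)/v = 42.2 × 368/344 ≈ 45.1 kHz.
On reflection it acts as a source moving toward the stationary detector: f₂ = f₁ · v/(v − u) = 45.1 × 344/320 ≈ 48.5 kHz.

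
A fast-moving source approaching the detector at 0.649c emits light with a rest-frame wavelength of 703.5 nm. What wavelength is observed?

Relativistic Doppler for wavelength: λ' = λ₀ · √((1 − β)/(1 + β)).
λ' = 703.5 × √(0.3510/1.6490) = 703.5 × 0.46136 ≈ 324.6 nm.

324.6 nm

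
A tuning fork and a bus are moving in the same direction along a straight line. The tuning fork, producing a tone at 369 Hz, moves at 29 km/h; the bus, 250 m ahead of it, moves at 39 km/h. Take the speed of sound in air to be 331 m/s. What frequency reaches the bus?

29 km/h = 8.056 m/s; 39 km/h = 10.83 m/s.
The bus is ahead, so the tuning fork is moving toward it while the bus is moving away from the tuning fork.
With source approaching and observer receding, f' = f · (v − v_o)/(v − v_s).
f' = 369 × (331 − 10.83)/(331 − 8.056) = 369 × 320.17/322.94 ≈ 366 Hz.

366 Hz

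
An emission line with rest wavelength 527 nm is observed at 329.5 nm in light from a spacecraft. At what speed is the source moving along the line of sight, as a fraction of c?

0.438

λ'/λ₀ = 0.6252 < 1 (blueshift), so the source is approaching.
λ'/λ₀ = √((1 − β)/(1 + β)) for an approaching source ⇒ β = (1 − r²)/(1 + r²) with r = λ'/λ₀.
β = (1 − 0.3909)/(1 + 0.3909) ≈ 0.438.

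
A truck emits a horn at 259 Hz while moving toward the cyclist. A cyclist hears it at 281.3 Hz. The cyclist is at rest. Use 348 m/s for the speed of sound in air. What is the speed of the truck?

28 m/s

f' = f · v/(v − v_s) ⇒ v_s = v · |1 − f/f'|.
v_s = 348 × |1 − 259/281.3| = 348 × 0.07927 ≈ 28 m/s.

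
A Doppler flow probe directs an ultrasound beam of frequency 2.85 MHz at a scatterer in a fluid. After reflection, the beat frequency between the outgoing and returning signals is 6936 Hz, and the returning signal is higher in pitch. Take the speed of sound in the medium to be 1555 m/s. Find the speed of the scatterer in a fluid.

1.89 m/s

Double Doppler shift off a moving reflector: f₂ = f₀ · (v + u)/(v − u) (u > 0 toward emitter).
Returning signal is higher, so f₂ = f₀ + Δf = 2850000 + 6936 = 2856936 Hz.
Rearranging, u = v · (f₂ − f₀)/(f₂ + f₀) = 1555 × 6936/5706936 ≈ 1.89 m/s.
So the scatterer in a fluid is moving at 1.89 m/s toward the emitter.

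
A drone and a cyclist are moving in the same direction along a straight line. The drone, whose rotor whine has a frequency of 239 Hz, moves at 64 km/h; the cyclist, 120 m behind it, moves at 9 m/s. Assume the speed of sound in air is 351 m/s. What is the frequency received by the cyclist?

233 Hz

64 km/h = 17.78 m/s.
The cyclist is behind, so the drone is moving away from it while the cyclist is moving toward the drone.
Both move, so f' = f · (v + v_o)/(v + v_s).
f' = 239 × (351 + 9)/(351 + 17.78) = 239 × 360/368.78 ≈ 233 Hz.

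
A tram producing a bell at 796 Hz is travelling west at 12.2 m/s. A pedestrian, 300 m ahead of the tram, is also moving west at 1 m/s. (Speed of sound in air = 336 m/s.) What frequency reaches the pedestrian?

The pedestrian is ahead, so the tram is moving toward it while the pedestrian is moving away from the tram.
With source approaching and observer receding, f' = f · (v − v_o)/(v − v_s).
f' = 796 × (336 − 1)/(336 − 12.2) = 796 × 335/323.8 ≈ 824 Hz.

824 Hz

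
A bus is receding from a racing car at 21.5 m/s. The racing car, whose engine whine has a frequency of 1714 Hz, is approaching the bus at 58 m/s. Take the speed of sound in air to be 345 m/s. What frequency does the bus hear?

With source approaching and observer receding, f' = f · (v − v_o)/(v − v_s).
f' = 1714 × (345 − 21.5)/(345 − 58) = 1714 × 323.5/287 ≈ 1932 Hz.

1932 Hz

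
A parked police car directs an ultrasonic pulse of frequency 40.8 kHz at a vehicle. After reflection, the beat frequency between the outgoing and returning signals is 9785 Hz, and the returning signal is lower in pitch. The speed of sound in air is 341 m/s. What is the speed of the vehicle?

Double Doppler shift off a moving reflector: f₂ = f₀ · (v + u)/(v − u) (u > 0 toward emitter).
Returning signal is lower, so f₂ = f₀ − Δf = 40800 − 9785 = 31015 Hz.
Rearranging, u = v · (f₂ − f₀)/(f₂ + f₀) = 341 × -9785/71815 ≈ -46 m/s.
So the vehicle is moving at 46 m/s away from the emitter.

46 m/s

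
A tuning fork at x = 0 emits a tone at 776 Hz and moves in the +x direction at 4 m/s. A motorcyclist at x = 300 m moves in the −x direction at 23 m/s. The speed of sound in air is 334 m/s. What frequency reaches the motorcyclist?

The observer lies on the +x side, so the source is heading toward the observer and the observer is heading toward the source.
General Doppler shift: f' = f · (v + v_o)/(v − v_s).
f' = 776 × (334 + 23)/(334 − 4) = 776 × 357/330 ≈ 839 Hz.

839 Hz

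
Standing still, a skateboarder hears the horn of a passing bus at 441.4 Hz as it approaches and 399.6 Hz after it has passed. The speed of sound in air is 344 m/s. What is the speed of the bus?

17.1 m/s

f₁/f₂ = (v + v_s)/(v − v_s), so v_s = v · (f₁ − f₂)/(f₁ + f₂).
v_s = 344 × (441.4 − 399.6)/(441.4 + 399.6) = 344 × 41.8/841.0 ≈ 17.1 m/s.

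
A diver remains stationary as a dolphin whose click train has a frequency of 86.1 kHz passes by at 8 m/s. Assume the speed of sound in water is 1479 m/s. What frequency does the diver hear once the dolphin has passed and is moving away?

Receding: f₂ = f · v/(v + v_s) = 86.1 × 1479/1487 ≈ 85.6 kHz.

85.6 kHz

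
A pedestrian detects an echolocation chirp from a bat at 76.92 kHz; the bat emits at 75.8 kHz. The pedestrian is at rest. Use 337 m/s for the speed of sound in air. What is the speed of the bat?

4.9 m/s

f' > f, so the bat is approaching.
f' = f · v/(v − v_s) ⇒ v_s = v · |1 − f/f'|.
v_s = 337 × |1 − 75.8/76.92| = 337 × 0.01456 ≈ 4.9 m/s.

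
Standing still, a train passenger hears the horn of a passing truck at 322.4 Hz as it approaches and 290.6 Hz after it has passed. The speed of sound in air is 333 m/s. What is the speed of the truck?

f₁/f₂ = (v + v_s)/(v − v_s), so v_s = v · (f₁ − f₂)/(f₁ + f₂).
v_s = 333 × (322.4 − 290.6)/(322.4 + 290.6) = 333 × 31.8/613.0 ≈ 17.3 m/s.

17.3 m/s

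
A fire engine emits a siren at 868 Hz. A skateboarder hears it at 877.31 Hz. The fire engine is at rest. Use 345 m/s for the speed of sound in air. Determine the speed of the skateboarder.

3.7 m/s

f' > f, so the skateboarder is approaching.
f' = f · (v + v_o)/v ⇒ v_o = v · |f'/f − 1|.
v_o = 345 × |877.31/868 − 1| = 345 × 0.01073 ≈ 3.7 m/s.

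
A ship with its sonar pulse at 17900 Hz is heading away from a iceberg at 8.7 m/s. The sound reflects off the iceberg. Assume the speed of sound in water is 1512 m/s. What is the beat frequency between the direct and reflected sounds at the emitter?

The iceberg receives the sound from a moving source: f₁ = f₀ · v/(v + v_e) = 17900 × 1512/1520.7 ≈ 17798 Hz.
On the return leg the ship is a moving observer: f₂ = f₁ · (v − v_e)/v = 17798 × 1503.3/1512 ≈ 17695 Hz.
Beat against the emitted tone: |f₂ − f₀| = 2v_e·f₀/(v + v_e) = 2 × 8.7 × 17900/1520.7 ≈ 205 Hz.

205 Hz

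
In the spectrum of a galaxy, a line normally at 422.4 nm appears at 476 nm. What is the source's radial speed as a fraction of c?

λ'/λ₀ = 1.1269 > 1 (redshift), so the source is receding.
λ'/λ₀ = √((1 + β)/(1 − β)) for a receding source ⇒ β = (r² − 1)/(r² + 1) with r = λ'/λ₀.
β = (1.2699 − 1)/(1.2699 + 1) ≈ 0.119.

0.119c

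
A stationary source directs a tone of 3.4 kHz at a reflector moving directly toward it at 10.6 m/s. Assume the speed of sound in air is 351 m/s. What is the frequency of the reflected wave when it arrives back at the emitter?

3.61 kHz

At the reflector (a moving observer), f₁ = f₀ · (v + u)/v = 3.4 × 361.6/351 ≈ 3.50 kHz.
On reflection it acts as a source moving toward the stationary detector: f₂ = f₁ · v/(v − u) = 3.50 × 351/340.4 ≈ 3.61 kHz.
Equivalently f₂ = f₀ · (v + u)/(v − u).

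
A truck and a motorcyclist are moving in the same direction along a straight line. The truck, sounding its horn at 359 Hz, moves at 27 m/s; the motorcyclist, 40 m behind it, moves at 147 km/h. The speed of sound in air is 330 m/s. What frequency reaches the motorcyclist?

373 Hz

147 km/h = 40.83 m/s.
The motorcyclist is behind, so the truck is moving away from it while the motorcyclist is moving toward the truck.
With source receding and observer approaching, f' = f · (v + v_o)/(v + v_s).
f' = 359 × (330 + 40.83)/(330 + 27) = 359 × 370.83/357 ≈ 373 Hz.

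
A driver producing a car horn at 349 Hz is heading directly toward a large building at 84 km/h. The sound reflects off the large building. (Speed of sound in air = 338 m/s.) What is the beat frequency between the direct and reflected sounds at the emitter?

51.8 Hz

84 km/h = 23.33 m/s.
The large building receives the sound from a moving source: f₁ = f₀ · v/(v − v_e) = 349 × 338/314.67 ≈ 374.9 Hz.
On the return leg the driver is a moving observer: f₂ = f₁ · (v + v_e)/v = 374.9 × 361.33/338 ≈ 400.8 Hz.
Beat against the emitted tone: |f₂ − f₀| = 2v_e·f₀/(v − v_e) = 2 × 23.33 × 349/314.67 ≈ 51.8 Hz.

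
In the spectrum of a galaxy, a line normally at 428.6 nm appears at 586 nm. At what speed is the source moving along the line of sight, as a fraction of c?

0.303c

λ'/λ₀ = 1.3672 > 1 (redshift), so the source is receding.
λ'/λ₀ = √((1 + β)/(1 − β)) for a receding source ⇒ β = (r² − 1)/(r² + 1) with r = λ'/λ₀.
β = (1.8694 − 1)/(1.8694 + 1) ≈ 0.303.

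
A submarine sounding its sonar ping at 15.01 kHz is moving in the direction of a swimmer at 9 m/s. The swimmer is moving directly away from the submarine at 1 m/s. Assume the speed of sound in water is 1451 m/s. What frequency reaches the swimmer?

With source approaching and observer receding, f' = f · (v − v_o)/(v − v_s).
f' = 15.01 × (1451 − 1)/(1451 − 9) = 15.01 × 1450/1442 ≈ 15.09 kHz.

15.09 kHz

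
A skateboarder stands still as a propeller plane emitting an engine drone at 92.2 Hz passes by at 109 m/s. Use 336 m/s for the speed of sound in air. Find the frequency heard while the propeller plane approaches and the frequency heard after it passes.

Approaching: f₁ = f · v/(v − v_s) = 92.2 × 336/227 ≈ 136 Hz.
Receding: f₂ = f · v/(v + v_s) = 92.2 × 336/445 ≈ 70 Hz.

136 Hz approaching; 70 Hz receding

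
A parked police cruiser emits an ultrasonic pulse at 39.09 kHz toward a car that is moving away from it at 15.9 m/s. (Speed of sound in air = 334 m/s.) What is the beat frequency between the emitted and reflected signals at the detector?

3553 Hz

The car first receives the wave as a moving observer: f₁ = f₀ · (v − u)/v = 39.09 × (334 − 15.9)/334 ≈ 37.23 kHz.
On reflection it acts as a source moving away from the stationary detector: f₂ = f₁ · v/(v + u) = 37.23 × 334/349.9 ≈ 35.54 kHz.
Beat frequency (with f₀ = 39090 Hz): |f₂ − f₀| = 2u·f₀/(v + u) = 2 × 15.9 × 39090/349.9 ≈ 3553 Hz.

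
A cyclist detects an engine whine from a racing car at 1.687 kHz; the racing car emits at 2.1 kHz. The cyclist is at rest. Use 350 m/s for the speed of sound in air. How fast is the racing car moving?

f' < f, so the racing car is receding.
f' = f · v/(v + v_s) ⇒ v_s = v · |1 − f/f'|.
v_s = 350 × |1 − 2.1/1.687| = 350 × 0.2448 ≈ 86 m/s.

86 m/s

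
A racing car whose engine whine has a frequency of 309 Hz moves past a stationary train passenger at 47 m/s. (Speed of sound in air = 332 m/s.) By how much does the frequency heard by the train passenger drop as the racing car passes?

Approaching: f₁ = f · v/(v − v_s) = 309 × 332/285 ≈ 360.0 Hz.
Receding: f₂ = f · v/(v + v_s) = 309 × 332/379 ≈ 270.7 Hz.
Drop: f₁ − f₂ = 2f·v·v_s/(v² − v_s²) = 2 × 309 × 332 × 47/(332² − 47²) ≈ 89.3 Hz.

89.3 Hz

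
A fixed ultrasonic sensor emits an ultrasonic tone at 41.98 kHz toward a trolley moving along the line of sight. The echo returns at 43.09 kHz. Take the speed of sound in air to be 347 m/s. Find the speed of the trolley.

Double Doppler shift off a moving reflector: f₂ = f₀ · (v + u)/(v − u) (u > 0 toward emitter).
Rearranging, u = v · (f₂ − f₀)/(f₂ + f₀) = 347 × 1.11/85.07 ≈ 4.5 m/s.
So the trolley is moving at 4.5 m/s toward the emitter.

4.5 m/s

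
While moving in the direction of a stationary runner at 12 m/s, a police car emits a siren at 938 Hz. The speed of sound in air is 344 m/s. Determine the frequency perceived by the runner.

With the source moving toward a stationary observer, f' = f · v/(v − v_s).
f' = 938 × 344/(344 − 12) = 938 × 344/332 ≈ 972 Hz.

972 Hz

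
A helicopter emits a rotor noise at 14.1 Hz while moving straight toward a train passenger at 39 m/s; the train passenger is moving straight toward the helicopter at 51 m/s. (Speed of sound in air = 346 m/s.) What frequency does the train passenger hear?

18.2 Hz

Both move, so f' = f · (v + v_o)/(v − v_s).
f' = 14.1 × (346 + 51)/(346 − 39) = 14.1 × 397/307 ≈ 18.2 Hz.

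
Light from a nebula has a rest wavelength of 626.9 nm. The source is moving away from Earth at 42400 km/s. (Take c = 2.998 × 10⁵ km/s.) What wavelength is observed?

β = v/c = 42400/299800 = 0.1414.
Relativistic Doppler for wavelength: λ' = λ₀ · √((1 + β)/(1 − β)).
λ' = 626.9 × √(1.1414/0.8586) = 626.9 × 1.15302 ≈ 722.8 nm.

722.8 nm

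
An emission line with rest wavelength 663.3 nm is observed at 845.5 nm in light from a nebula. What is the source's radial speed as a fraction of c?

λ'/λ₀ = 1.2747 > 1 (redshift), so the source is receding.
λ'/λ₀ = √((1 + β)/(1 − β)) for a receding source ⇒ β = (r² − 1)/(r² + 1) with r = λ'/λ₀.
β = (1.6248 − 1)/(1.6248 + 1) ≈ 0.238.

0.238c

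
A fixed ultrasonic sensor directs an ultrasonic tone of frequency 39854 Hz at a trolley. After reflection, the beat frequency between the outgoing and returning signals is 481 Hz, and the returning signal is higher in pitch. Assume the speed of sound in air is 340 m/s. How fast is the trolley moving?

Double Doppler shift off a moving reflector: f₂ = f₀ · (v + u)/(v − u) (u > 0 toward emitter).
Returning signal is higher, so f₂ = f₀ + Δf = 39854 + 481 = 40335 Hz.
Rearranging, u = v · (f₂ − f₀)/(f₂ + f₀) = 340 × 481/80189 ≈ 2.04 m/s.
So the trolley is moving at 2.04 m/s toward the emitter.

2.04 m/s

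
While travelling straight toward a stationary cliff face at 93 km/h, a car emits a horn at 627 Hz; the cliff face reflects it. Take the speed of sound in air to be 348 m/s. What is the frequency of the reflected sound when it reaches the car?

728 Hz

93 km/h = 25.83 m/s.
The cliff face receives the sound from a moving source: f₁ = f₀ · v/(v − v_e) = 627 × 348/322.17 ≈ 677 Hz.
On the return leg the car is a moving observer: f₂ = f₁ · (v + v_e)/v = 677 × 373.83/348 ≈ 728 Hz.
Equivalently f₂ = f₀ · (v + v_e)/(v − v_e).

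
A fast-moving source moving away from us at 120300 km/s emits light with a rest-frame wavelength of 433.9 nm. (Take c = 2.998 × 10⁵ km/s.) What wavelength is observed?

β = v/c = 120300/299800 = 0.4013.
Relativistic Doppler for wavelength: λ' = λ₀ · √((1 + β)/(1 − β)).
λ' = 433.9 × √(1.4013/0.5987) = 433.9 × 1.52983 ≈ 663.8 nm.

663.8 nm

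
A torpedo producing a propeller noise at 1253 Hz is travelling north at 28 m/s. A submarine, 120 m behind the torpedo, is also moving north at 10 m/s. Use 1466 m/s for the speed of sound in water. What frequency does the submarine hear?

1238 Hz

The submarine is behind, so the torpedo is moving away from it while the submarine is moving toward the torpedo.
General Doppler shift: f' = f · (v + v_o)/(v + v_s).
f' = 1253 × (1466 + 10)/(1466 + 28) = 1253 × 1476/1494 ≈ 1238 Hz.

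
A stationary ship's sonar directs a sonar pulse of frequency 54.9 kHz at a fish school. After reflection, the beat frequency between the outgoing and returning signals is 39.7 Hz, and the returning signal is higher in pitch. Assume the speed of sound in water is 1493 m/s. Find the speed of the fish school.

Double Doppler shift off a moving reflector: f₂ = f₀ · (v + u)/(v − u) (u > 0 toward emitter).
Returning signal is higher, so f₂ = f₀ + Δf = 54900 + 39.7 = 54939.7 Hz.
Rearranging, u = v · (f₂ − f₀)/(f₂ + f₀) = 1493 × 39.7/109839.7 ≈ 0.54 m/s.
So the fish school is moving at 0.54 m/s toward the emitter.

0.54 m/s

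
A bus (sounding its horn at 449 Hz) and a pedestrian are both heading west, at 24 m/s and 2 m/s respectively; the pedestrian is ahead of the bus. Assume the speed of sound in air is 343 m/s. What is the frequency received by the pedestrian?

The pedestrian is ahead, so the bus is moving toward it while the pedestrian is moving away from the bus.
Both move, so f' = f · (v − v_o)/(v − v_s).
f' = 449 × (343 − 2)/(343 − 24) = 449 × 341/319 ≈ 480 Hz.

480 Hz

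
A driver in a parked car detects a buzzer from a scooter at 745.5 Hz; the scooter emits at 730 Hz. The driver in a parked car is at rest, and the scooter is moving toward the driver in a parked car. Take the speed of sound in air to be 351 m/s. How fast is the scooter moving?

f' = f · v/(v − v_s) ⇒ v_s = v · |1 − f/f'|.
v_s = 351 × |1 − 730/745.5| = 351 × 0.02079 ≈ 7.3 m/s.

7.3 m/s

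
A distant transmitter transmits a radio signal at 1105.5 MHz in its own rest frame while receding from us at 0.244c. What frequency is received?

861.8 MHz

Relativistic Doppler for frequency: f' = f₀ · √((1 − β)/(1 + β)).
f' = 1105.5 × √(0.7560/1.2440) = 1105.5 × 0.77956 ≈ 861.8 MHz.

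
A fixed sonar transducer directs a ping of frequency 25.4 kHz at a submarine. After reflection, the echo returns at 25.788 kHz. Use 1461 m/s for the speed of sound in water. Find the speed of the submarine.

Double Doppler shift off a moving reflector: f₂ = f₀ · (v + u)/(v − u) (u > 0 toward emitter).
Rearranging, u = v · (f₂ − f₀)/(f₂ + f₀) = 1461 × 0.388/51.188 ≈ 11.1 m/s.
So the submarine is moving at 11.1 m/s toward the emitter.

11.1 m/s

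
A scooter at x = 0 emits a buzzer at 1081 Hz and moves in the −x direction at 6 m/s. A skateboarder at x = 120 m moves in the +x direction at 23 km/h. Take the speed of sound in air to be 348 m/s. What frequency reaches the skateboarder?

23 km/h = 6.389 m/s.
The observer lies on the +x side, so the source is heading away from the observer and the observer is heading away from the source.
Both move, so f' = f · (v − v_o)/(v + v_s).
f' = 1081 × (348 − 6.389)/(348 + 6) = 1081 × 341.61/354 ≈ 1043 Hz.

1043 Hz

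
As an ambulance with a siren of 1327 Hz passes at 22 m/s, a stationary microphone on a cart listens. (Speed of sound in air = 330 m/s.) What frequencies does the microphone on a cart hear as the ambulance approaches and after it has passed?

Approaching: f₁ = f · v/(v − v_s) = 1327 × 330/308 ≈ 1422 Hz.
Receding: f₂ = f · v/(v + v_s) = 1327 × 330/352 ≈ 1244 Hz.

1422 Hz approaching; 1244 Hz receding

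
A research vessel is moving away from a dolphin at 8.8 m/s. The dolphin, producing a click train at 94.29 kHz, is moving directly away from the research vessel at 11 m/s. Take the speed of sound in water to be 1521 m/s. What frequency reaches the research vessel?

Both move, so f' = f · (v − v_o)/(v + v_s).
f' = 94.29 × (1521 − 8.8)/(1521 + 11) = 94.29 × 1512.2/1532 ≈ 93.1 kHz.

93.1 kHz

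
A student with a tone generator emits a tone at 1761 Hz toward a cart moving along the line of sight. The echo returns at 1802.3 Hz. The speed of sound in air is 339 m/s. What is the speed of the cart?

Double Doppler shift off a moving reflector: f₂ = f₀ · (v + u)/(v − u) (u > 0 toward emitter).
Rearranging, u = v · (f₂ − f₀)/(f₂ + f₀) = 339 × 41.3/3563.3 ≈ 3.9 m/s.
So the cart is moving at 3.9 m/s toward the emitter.

3.9 m/s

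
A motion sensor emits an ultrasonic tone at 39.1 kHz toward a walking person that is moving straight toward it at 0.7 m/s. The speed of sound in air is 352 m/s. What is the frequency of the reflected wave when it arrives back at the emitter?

39.3 kHz

At the walking person (a moving observer), f₁ = f₀ · (v + u)/v = 39.1 × 352.7/352 ≈ 39.2 kHz.
On reflection it acts as a source moving toward the stationary detector: f₂ = f₁ · v/(v − u) = 39.2 × 352/351.3 ≈ 39.3 kHz.
Equivalently f₂ = f₀ · (v + u)/(v − u).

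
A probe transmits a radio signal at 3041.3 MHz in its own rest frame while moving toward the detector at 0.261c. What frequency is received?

3972.8 MHz

Relativistic Doppler for frequency: f' = f₀ · √((1 + β)/(1 − β)).
f' = 3041.3 × √(1.2610/0.7390) = 3041.3 × 1.30628 ≈ 3972.8 MHz.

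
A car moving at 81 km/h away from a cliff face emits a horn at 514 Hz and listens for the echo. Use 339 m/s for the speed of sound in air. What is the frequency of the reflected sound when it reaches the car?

81 km/h = 22.5 m/s.
The cliff face receives the sound from a moving source: f₁ = f₀ · v/(v + v_e) = 514 × 339/361.5 ≈ 482 Hz.
On the return leg the car is a moving observer: f₂ = f₁ · (v − v_e)/v = 482 × 316.5/339 ≈ 450 Hz.
Equivalently f₂ = f₀ · (v − v_e)/(v + v_e).

450 Hz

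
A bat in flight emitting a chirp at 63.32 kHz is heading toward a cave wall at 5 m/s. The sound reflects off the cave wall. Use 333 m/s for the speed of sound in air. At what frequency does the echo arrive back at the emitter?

The cave wall receives the sound from a moving source: f₁ = f₀ · v/(v − v_e) = 63.32 × 333/328 ≈ 64.3 kHz.
On the return leg the bat in flight is a moving observer: f₂ = f₁ · (v + v_e)/v = 64.3 × 338/333 ≈ 65.3 kHz.

65.3 kHz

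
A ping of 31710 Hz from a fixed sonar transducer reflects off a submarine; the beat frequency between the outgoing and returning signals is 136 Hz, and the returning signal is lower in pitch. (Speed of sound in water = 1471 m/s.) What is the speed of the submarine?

3.2 m/s

Double Doppler shift off a moving reflector: f₂ = f₀ · (v + u)/(v − u) (u > 0 toward emitter).
Returning signal is lower, so f₂ = f₀ − Δf = 31710 − 136 = 31574 Hz.
Rearranging, u = v · (f₂ − f₀)/(f₂ + f₀) = 1471 × -136/63284 ≈ -3.2 m/s.
So the submarine is moving at 3.2 m/s away from the emitter.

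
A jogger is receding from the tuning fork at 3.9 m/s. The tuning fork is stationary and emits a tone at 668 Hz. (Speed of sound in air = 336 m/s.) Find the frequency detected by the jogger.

660 Hz

Moving observer, stationary source: f' = f · (v − v_o)/v.
f' = 668 × (336 − 3.9)/336 = 668 × 332.1/336 ≈ 660 Hz.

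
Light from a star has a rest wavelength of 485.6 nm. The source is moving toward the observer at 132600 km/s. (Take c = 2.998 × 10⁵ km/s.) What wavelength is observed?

302.0 nm

β = v/c = 132600/299800 = 0.4423.
Relativistic Doppler for wavelength: λ' = λ₀ · √((1 − β)/(1 + β)).
λ' = 485.6 × √(0.5577/1.4423) = 485.6 × 0.62184 ≈ 302.0 nm.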